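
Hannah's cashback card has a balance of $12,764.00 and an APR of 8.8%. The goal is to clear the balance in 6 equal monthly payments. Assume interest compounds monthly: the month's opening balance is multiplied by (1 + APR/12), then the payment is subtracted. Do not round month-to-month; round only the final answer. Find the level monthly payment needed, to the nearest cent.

$2,182.27

Monthly rate r = 8.8%/12 = 0.733333% = 0.00733333.
Level-payment amortization: P = B₀·r / (1 − (1+r)^(−n)) = 12764.00·0.00733333 / (1 − 1.00733^(−6)).
Denominator 1 − (1+r)^(−6) = 0.0428923923.
P = 93.6027 / 0.0428923923 ≈ 2182.27.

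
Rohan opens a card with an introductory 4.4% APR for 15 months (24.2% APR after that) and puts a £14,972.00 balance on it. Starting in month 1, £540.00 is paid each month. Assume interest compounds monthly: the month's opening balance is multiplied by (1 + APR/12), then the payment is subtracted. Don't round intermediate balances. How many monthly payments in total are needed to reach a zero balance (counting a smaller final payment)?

Promo months 1–15 at r₀ = 4.4%/12 = 0.00366667; months 16+ at r₁ = 24.2%/12 = 0.0201667.
After month 15: iterate B ← B·(1+r₀) − £540.00 for 15 months → £7,505.70.
Then at r₁ with £540.00/mo: n₂ = −ln(1 − r₁·B/P)/ln(1+r₁) ≈ 16.47 → 17 more payments.

32 payments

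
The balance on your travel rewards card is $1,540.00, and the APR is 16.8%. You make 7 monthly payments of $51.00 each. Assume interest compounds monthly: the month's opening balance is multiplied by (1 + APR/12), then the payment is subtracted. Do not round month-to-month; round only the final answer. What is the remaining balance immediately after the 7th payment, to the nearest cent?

$1,325.06

Monthly rate r = 16.8%/12 = 1.4% = 0.014.
Each month: B ← B·(1+r) − $51.00.
Month 1: interest $21.56; balance after payment $1,510.56.
Month 2: interest $21.15; balance after payment $1,480.71.
Month 3: interest $20.73; balance after payment $1,450.44.
Month 4: interest $20.31; balance after payment $1,419.74.
Month 5: interest $19.88; balance after payment $1,388.62.
Month 6: interest $19.44; balance after payment $1,357.06.
Month 7: interest $19.00; balance after payment $1,325.06.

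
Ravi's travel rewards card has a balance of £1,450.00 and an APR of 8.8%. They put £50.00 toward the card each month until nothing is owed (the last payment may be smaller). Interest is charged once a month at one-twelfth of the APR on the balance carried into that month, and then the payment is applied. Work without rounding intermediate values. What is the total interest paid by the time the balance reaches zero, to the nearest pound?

Monthly rate r = 8.8%/12 = 0.733333% = 0.00733333.
Payoff takes n = ⌈−ln(1 − rB₀/P)/ln(1+r)⌉ = ⌈32.724⌉ = 33 payments; the last is £36.26.
Total paid = 32·£50.00 + £36.26 = £1,636.26.
Total interest = total paid − principal = £1,636.26 − £1,450.00 = £186.26.

£186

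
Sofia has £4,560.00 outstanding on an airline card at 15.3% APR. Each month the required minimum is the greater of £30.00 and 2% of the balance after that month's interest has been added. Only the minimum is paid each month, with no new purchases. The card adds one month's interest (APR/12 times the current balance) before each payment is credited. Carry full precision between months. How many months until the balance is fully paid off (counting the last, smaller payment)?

228 months

Monthly rate r = 15.3%/12 = 1.275% = 0.01275.
While 2% of the post-interest balance exceeds £30.00, each month B ← (B·(1+r))·(1 − 0.02), i.e. B shrinks by the factor (1+r)·0.98 = 0.9925.
This holds for months 1–150. Entering month 151 the balance is £1,473.04; 2% of the post-interest balance is now below £30.00, so the flat £30.00 minimum applies from here.
From month 151 a fixed £30.00 at rate r clears £1,473.04 in 78 more payments. Total: 150 + 78 = 228 months.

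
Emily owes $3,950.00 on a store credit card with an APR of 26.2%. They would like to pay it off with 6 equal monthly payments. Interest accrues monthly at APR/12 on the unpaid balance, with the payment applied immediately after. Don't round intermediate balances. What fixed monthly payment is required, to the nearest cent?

Monthly rate r = 26.2%/12 = 2.18333% = 0.0218333.
Level-payment amortization: P = B₀·r / (1 − (1+r)^(−n)) = 3950.00·0.0218333 / (1 − 1.02183^(−6)).
Denominator 1 − (1+r)^(−6) = 0.121544825.
P = 86.2417 / 0.121544825 ≈ 709.55.

$709.55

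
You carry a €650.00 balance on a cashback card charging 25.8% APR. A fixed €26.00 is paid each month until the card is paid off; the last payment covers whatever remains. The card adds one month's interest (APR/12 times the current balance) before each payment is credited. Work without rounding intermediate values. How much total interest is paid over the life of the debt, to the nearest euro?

€293

Monthly rate r = 25.8%/12 = 2.15% = 0.0215.
Payoff takes n = ⌈−ln(1 − rB₀/P)/ln(1+r)⌉ = ⌈36.250⌉ = 37 payments; the last is €6.54.
Total paid = 36·€26.00 + €6.54 = €942.54.
Total interest = total paid − principal = €942.54 − €650.00 = €292.54.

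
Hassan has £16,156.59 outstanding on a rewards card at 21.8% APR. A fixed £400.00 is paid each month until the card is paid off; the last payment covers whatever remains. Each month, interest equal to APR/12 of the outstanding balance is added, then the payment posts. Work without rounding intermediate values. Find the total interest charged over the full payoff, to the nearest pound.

Monthly rate r = 21.8%/12 = 1.81667% = 0.0181667.
Payoff takes n = ⌈−ln(1 − rB₀/P)/ln(1+r)⌉ = ⌈73.509⌉ = 74 payments; the last is £204.46.
Total paid = 73·£400.00 + £204.46 = £29,404.46.
Total interest = total paid − principal = £29,404.46 − £16,156.59 = £13,247.87.

£13,248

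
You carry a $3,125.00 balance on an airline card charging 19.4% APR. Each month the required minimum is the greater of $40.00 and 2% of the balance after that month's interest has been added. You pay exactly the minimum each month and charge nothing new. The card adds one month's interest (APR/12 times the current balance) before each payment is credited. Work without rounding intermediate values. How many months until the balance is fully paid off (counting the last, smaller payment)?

210 months

Monthly rate r = 19.4%/12 = 1.61667% = 0.0161667.
While 2% of the post-interest balance exceeds $40.00, each month B ← (B·(1+r))·(1 − 0.02), i.e. B shrinks by the factor (1+r)·0.98 = 0.99584.
This holds for months 1–111. Entering month 112 the balance is $1,968.13; 2% of the post-interest balance is now below $40.00, so the flat $40.00 minimum applies from here.
From month 112 a fixed $40.00 at rate r clears $1,968.13 in 99 more payments. Total: 111 + 99 = 210 months.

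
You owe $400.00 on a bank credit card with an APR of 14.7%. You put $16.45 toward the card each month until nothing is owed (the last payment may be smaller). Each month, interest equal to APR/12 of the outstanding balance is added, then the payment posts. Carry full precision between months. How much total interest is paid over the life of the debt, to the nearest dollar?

$78

Monthly rate r = 14.7%/12 = 1.225% = 0.01225.
Payoff takes n = ⌈−ln(1 − rB₀/P)/ln(1+r)⌉ = ⌈29.045⌉ = 30 payments; the last is $0.75.
Total paid = 29·$16.45 + $0.75 = $477.80.
Total interest = total paid − principal = $477.80 − $400.00 = $77.80.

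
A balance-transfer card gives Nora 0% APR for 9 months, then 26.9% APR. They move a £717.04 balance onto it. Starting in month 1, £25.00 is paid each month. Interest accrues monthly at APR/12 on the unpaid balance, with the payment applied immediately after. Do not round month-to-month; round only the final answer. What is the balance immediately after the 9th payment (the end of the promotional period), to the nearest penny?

Promo months 1–9 at r₀ = 0%/12 = 0; months 10+ at r₁ = 26.9%/12 = 0.0224167.
After month 9 (no interest yet): B = £717.04 − 9·£25.00 = £492.04.

£492.04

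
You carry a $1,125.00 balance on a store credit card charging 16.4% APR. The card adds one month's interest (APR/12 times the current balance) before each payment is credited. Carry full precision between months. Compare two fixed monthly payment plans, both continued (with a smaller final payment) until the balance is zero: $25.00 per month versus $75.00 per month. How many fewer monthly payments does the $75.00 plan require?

54 fewer payments

Monthly rate r = 16.4%/12 = 1.36667% = 0.0136667.
At $25.00/mo: n = ⌈−ln(1 − rB₀/P)/ln(1+r)⌉ = 71 payments (last $8.00); total interest = total paid − $1,125.00 = $633.00.
At $75.00/mo: 17 payments (last $67.60); total interest $142.60.
Payments saved = 71 − 17 = 54.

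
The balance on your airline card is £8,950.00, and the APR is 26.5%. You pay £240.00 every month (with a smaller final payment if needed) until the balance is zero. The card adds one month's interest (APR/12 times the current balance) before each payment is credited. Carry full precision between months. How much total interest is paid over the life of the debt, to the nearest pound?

Monthly rate r = 26.5%/12 = 2.20833% = 0.0220833.
Payoff takes n = ⌈−ln(1 − rB₀/P)/ln(1+r)⌉ = ⌈79.411⌉ = 80 payments; the last is £99.22.
Total paid = 79·£240.00 + £99.22 = £19,059.22.
Total interest = total paid − principal = £19,059.22 − £8,950.00 = £10,109.22.

£10,109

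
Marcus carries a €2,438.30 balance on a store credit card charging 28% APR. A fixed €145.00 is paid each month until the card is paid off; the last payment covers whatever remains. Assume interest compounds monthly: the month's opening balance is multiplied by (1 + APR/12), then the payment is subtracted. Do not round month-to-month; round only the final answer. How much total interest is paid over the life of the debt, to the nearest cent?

€693.97

Monthly rate r = 28%/12 = 2.33333% = 0.0233333.
Payoff takes n = ⌈−ln(1 − rB₀/P)/ln(1+r)⌉ = ⌈21.599⌉ = 22 payments; the last is €87.27.
Total paid = 21·€145.00 + €87.27 = €3,132.27.
Total interest = total paid − principal = €3,132.27 − €2,438.30 = €693.97.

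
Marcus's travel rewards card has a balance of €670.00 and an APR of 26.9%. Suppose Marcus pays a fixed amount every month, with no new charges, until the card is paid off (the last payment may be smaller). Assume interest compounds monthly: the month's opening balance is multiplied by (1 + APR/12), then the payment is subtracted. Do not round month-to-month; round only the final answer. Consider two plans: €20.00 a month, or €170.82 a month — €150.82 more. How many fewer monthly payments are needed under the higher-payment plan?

58 fewer payments

Monthly rate r = 26.9%/12 = 2.24167% = 0.0224167.
At €20.00/mo: n = ⌈−ln(1 − rB₀/P)/ln(1+r)⌉ = 63 payments (last €14.17); total interest = total paid − €670.00 = €584.17.
At €170.82/mo: 5 payments (last €26.10); total interest €39.38.
Payments saved = 63 − 5 = 58.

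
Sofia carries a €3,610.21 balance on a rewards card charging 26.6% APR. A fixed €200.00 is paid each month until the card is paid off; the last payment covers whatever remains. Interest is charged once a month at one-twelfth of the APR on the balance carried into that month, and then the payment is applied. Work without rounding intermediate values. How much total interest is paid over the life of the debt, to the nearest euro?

€1,052

Monthly rate r = 26.6%/12 = 2.21667% = 0.0221667.
Payoff takes n = ⌈−ln(1 − rB₀/P)/ln(1+r)⌉ = ⌈23.309⌉ = 24 payments; the last is €62.32.
Total paid = 23·€200.00 + €62.32 = €4,662.32.
Total interest = total paid − principal = €4,662.32 − €3,610.21 = €1,052.11.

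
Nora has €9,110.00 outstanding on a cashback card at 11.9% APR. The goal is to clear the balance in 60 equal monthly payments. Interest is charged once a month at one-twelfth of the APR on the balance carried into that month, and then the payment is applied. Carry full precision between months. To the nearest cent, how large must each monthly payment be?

€202.19

Monthly rate r = 11.9%/12 = 0.991667% = 0.00991667.
Level-payment amortization: P = B₀·r / (1 − (1+r)^(−n)) = 9110.00·0.00991667 / (1 − 1.00992^(−60)).
Denominator 1 − (1+r)^(−60) = 0.446818517.
P = 90.3408 / 0.446818517 ≈ 202.19.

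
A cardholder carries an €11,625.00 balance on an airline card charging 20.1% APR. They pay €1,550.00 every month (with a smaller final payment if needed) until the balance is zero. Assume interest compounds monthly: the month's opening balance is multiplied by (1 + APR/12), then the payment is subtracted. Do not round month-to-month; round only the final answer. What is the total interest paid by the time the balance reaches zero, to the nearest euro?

Monthly rate r = 20.1%/12 = 1.675% = 0.01675.
Payoff takes n = ⌈−ln(1 − rB₀/P)/ln(1+r)⌉ = ⌈8.082⌉ = 9 payments; the last is €127.48.
Total paid = 8·€1,550.00 + €127.48 = €12,527.48.
Total interest = total paid − principal = €12,527.48 − €11,625.00 = €902.48.

€902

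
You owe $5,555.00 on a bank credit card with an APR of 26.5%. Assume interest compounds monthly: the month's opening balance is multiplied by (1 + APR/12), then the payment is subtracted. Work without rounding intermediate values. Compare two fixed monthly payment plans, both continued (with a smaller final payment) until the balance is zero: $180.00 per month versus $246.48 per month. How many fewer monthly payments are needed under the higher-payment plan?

Monthly rate r = 26.5%/12 = 2.20833% = 0.0220833.
At $180.00/mo: n = ⌈−ln(1 − rB₀/P)/ln(1+r)⌉ = 53 payments (last $69.24); total interest = total paid − $5,555.00 = $3,874.24.
At $246.48/mo: 32 payments (last $129.56); total interest $2,215.44.
Payments saved = 53 − 32 = 21.

21 fewer payments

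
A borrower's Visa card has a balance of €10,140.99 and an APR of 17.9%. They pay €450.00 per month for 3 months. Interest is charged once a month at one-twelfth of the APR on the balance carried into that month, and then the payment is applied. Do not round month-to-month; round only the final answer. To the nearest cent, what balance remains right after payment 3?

Monthly rate r = 17.9%/12 = 1.49167% = 0.0149167.
Each month: B ← B·(1+r) − €450.00.
Month 1: interest €151.27; balance after payment €9,842.26.
Month 2: interest €146.81; balance after payment €9,539.07.
Month 3: interest €142.29; balance after payment €9,231.36.

€9,231.36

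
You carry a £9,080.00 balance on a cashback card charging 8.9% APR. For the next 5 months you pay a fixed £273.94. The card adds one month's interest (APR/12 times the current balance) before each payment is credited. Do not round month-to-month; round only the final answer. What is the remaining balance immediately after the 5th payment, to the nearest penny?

£8,031.58

Monthly rate r = 8.9%/12 = 0.741667% = 0.00741667.
Each month: B ← B·(1+r) − £273.94.
Month 1: interest £67.34; balance after payment £8,873.40.
Month 2: interest £65.81; balance after payment £8,665.27.
Month 3: interest £64.27; balance after payment £8,455.60.
Month 4: interest £62.71; balance after payment £8,244.37.
Month 5: interest £61.15; balance after payment £8,031.58.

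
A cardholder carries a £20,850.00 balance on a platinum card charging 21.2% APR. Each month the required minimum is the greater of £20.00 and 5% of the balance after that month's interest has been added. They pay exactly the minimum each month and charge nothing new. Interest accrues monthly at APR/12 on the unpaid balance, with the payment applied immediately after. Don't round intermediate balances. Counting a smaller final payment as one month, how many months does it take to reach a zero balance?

142 months

Monthly rate r = 21.2%/12 = 1.76667% = 0.0176667.
While 5% of the post-interest balance exceeds £20.00, each month B ← (B·(1+r))·(1 − 0.05), i.e. B shrinks by the factor (1+r)·0.95 = 0.96678.
This holds for months 1–118. Entering month 119 the balance is £387.21; 5% of the post-interest balance is now below £20.00, so the flat £20.00 minimum applies from here.
From month 119 a fixed £20.00 at rate r clears £387.21 in 24 more payments. Total: 118 + 24 = 142 months.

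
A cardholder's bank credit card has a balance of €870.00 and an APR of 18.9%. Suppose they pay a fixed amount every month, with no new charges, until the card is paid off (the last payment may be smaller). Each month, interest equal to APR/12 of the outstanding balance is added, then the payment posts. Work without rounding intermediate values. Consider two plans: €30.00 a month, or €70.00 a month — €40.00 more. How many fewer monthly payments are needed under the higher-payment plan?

26 fewer payments

Monthly rate r = 18.9%/12 = 1.575% = 0.01575.
At €30.00/mo: n = ⌈−ln(1 − rB₀/P)/ln(1+r)⌉ = 40 payments (last €1.40); total interest = total paid − €870.00 = €301.40.
At €70.00/mo: 14 payments (last €65.84); total interest €105.84.
Payments saved = 40 − 14 = 26.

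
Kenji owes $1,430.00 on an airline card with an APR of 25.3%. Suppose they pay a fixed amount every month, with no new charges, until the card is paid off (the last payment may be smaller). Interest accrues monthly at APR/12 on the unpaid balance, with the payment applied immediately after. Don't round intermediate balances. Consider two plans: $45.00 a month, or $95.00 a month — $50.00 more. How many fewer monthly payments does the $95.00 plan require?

35 fewer payments

Monthly rate r = 25.3%/12 = 2.10833% = 0.0210833.
At $45.00/mo: n = ⌈−ln(1 − rB₀/P)/ln(1+r)⌉ = 54 payments (last $6.11); total interest = total paid − $1,430.00 = $961.11.
At $95.00/mo: 19 payments (last $28.59); total interest $308.59.
Payments saved = 54 − 19 = 35.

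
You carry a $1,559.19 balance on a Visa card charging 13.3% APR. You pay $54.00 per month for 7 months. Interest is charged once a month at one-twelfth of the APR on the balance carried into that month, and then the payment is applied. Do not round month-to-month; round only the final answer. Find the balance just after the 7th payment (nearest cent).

Monthly rate r = 13.3%/12 = 1.10833% = 0.0110833.
Each month: B ← B·(1+r) − $54.00.
Month 1: interest $17.28; balance after payment $1,522.47.
Month 2: interest $16.87; balance after payment $1,485.35.
Month 3: interest $16.46; balance after payment $1,447.81.
Month 4: interest $16.05; balance after payment $1,409.85.
Month 5: interest $15.63; balance after payment $1,371.48.
Month 6: interest $15.20; balance after payment $1,332.68.
Month 7: interest $14.77; balance after payment $1,293.45.

$1,293.45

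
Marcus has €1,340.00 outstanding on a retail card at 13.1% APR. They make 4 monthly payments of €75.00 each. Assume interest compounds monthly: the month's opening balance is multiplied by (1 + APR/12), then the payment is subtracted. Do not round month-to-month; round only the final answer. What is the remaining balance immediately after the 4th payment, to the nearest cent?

Monthly rate r = 13.1%/12 = 1.09167% = 0.0109167.
Each month: B ← B·(1+r) − €75.00.
Month 1: interest €14.63; balance after payment €1,279.63.
Month 2: interest €13.97; balance after payment €1,218.60.
Month 3: interest €13.30; balance after payment €1,156.90.
Month 4: interest €12.63; balance after payment €1,094.53.

€1,094.53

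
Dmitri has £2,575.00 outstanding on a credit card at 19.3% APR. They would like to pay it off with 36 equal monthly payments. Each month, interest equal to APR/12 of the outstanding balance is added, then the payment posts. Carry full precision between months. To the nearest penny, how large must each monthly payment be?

£94.78

Monthly rate r = 19.3%/12 = 1.60833% = 0.0160833.
Level-payment amortization: P = B₀·r / (1 − (1+r)^(−n)) = 2575.00·0.0160833 / (1 − 1.01608^(−36)).
Denominator 1 − (1+r)^(−36) = 0.436953581.
P = 41.4146 / 0.436953581 ≈ 94.78.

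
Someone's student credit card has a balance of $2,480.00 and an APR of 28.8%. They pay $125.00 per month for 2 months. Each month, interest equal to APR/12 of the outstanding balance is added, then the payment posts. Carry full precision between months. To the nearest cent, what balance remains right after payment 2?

$2,347.47

Monthly rate r = 28.8%/12 = 2.4% = 0.024.
Each month: B ← B·(1+r) − $125.00.
Month 1: interest $59.52; balance after payment $2,414.52.
Month 2: interest $57.95; balance after payment $2,347.47.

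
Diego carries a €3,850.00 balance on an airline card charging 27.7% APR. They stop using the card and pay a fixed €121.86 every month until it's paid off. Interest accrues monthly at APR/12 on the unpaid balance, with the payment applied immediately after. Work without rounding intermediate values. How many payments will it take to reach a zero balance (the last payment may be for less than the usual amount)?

58 payments

Monthly rate r = 27.7%/12 = 2.30833% = 0.0230833.
Recurrence: B ← B·(1+r) − €121.86.
Month 1: interest €88.87; balance after payment €3,817.01.
Month 2: interest €88.11; balance after payment €3,783.26.
Closed form: n = −ln(1 − rB₀/P)/ln(1+r) = −ln(0.27071)/ln(1.02308) ≈ 57.259, so the balance reaches zero during payment 58.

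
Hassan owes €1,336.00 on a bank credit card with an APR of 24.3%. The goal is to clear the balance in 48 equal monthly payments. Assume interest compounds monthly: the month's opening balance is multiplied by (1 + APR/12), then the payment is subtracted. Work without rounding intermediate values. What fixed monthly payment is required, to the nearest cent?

Monthly rate r = 24.3%/12 = 2.025% = 0.02025.
Level-payment amortization: P = B₀·r / (1 − (1+r)^(−n)) = 1336.00·0.02025 / (1 − 1.02025^(−48)).
Denominator 1 − (1+r)^(−48) = 0.617982697.
P = 27.054 / 0.617982697 ≈ 43.78.

€43.78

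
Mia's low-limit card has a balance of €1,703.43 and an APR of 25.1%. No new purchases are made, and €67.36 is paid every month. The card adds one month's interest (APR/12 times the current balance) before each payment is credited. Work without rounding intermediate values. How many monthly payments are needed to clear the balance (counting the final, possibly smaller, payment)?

37 payments

Monthly rate r = 25.1%/12 = 2.09167% = 0.0209167.
Recurrence: B ← B·(1+r) − €67.36.
Month 1: interest €35.63; balance after payment €1,671.70.
Month 2: interest €34.97; balance after payment €1,639.31.
Closed form: n = −ln(1 − rB₀/P)/ln(1+r) = −ln(0.47105)/ln(1.02092) ≈ 36.365, so the balance reaches zero during payment 37.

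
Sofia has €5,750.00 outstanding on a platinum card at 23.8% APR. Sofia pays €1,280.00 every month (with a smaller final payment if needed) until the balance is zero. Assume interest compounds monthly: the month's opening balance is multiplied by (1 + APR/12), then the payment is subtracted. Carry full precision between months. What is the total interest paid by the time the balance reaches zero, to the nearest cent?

Monthly rate r = 23.8%/12 = 1.98333% = 0.0198333.
Payoff takes n = ⌈−ln(1 − rB₀/P)/ln(1+r)⌉ = ⌈4.752⌉ = 5 payments; the last is €964.33.
Total paid = 4·€1,280.00 + €964.33 = €6,084.33.
Total interest = total paid − principal = €6,084.33 − €5,750.00 = €334.33.

€334.33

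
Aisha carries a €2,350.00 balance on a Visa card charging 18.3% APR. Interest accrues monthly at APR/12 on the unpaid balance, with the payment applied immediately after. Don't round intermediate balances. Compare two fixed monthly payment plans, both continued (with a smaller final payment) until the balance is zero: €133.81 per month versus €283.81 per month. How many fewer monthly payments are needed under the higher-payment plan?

12 fewer payments

Monthly rate r = 18.3%/12 = 1.525% = 0.01525.
At €133.81/mo: n = ⌈−ln(1 − rB₀/P)/ln(1+r)⌉ = 21 payments (last €80.13); total interest = total paid − €2,350.00 = €406.33.
At €283.81/mo: 9 payments (last €260.96); total interest €181.44.
Payments saved = 21 − 9 = 12.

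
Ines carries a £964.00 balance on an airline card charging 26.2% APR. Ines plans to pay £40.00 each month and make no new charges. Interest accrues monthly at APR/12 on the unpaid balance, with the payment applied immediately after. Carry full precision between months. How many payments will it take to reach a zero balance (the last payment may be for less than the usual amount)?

35 payments

Monthly rate r = 26.2%/12 = 2.18333% = 0.0218333.
Recurrence: B ← B·(1+r) − £40.00.
Month 1: interest £21.05; balance after payment £945.05.
Month 2: interest £20.63; balance after payment £925.68.
Closed form: n = −ln(1 − rB₀/P)/ln(1+r) = −ln(0.47382)/ln(1.02183) ≈ 34.583, so the balance reaches zero during payment 35.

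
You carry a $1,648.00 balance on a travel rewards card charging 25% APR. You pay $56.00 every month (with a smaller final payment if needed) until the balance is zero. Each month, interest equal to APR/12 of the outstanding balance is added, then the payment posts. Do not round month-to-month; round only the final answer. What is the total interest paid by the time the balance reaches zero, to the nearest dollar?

$931

Monthly rate r = 25%/12 = 2.08333% = 0.0208333.
Payoff takes n = ⌈−ln(1 − rB₀/P)/ln(1+r)⌉ = ⌈46.053⌉ = 47 payments; the last is $2.99.
Total paid = 46·$56.00 + $2.99 = $2,578.99.
Total interest = total paid − principal = $2,578.99 − $1,648.00 = $930.99.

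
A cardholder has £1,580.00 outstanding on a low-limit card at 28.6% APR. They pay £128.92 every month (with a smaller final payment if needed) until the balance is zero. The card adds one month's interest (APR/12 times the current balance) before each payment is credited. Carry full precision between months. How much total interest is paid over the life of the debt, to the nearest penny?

£311.10

Monthly rate r = 28.6%/12 = 2.38333% = 0.0238333.
Payoff takes n = ⌈−ln(1 − rB₀/P)/ln(1+r)⌉ = ⌈14.666⌉ = 15 payments; the last is £86.22.
Total paid = 14·£128.92 + £86.22 = £1,891.10.
Total interest = total paid − principal = £1,891.10 − £1,580.00 = £311.10.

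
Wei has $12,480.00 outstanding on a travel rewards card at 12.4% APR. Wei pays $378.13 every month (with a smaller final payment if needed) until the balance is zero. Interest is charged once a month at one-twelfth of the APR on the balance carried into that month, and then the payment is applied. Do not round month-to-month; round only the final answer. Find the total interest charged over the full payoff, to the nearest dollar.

Monthly rate r = 12.4%/12 = 1.03333% = 0.0103333.
Payoff takes n = ⌈−ln(1 − rB₀/P)/ln(1+r)⌉ = ⌈40.573⌉ = 41 payments; the last is $217.13.
Total paid = 40·$378.13 + $217.13 = $15,342.33.
Total interest = total paid − principal = $15,342.33 − $12,480.00 = $2,862.33.

$2,862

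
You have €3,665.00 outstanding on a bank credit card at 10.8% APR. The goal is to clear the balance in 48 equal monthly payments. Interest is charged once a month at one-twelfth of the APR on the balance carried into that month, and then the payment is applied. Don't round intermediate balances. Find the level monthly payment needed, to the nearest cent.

€94.37

Monthly rate r = 10.8%/12 = 0.9% = 0.009.
Level-payment amortization: P = B₀·r / (1 − (1+r)^(−n)) = 3665.00·0.009 / (1 − 1.009^(−48)).
Denominator 1 − (1+r)^(−48) = 0.349534869.
P = 32.985 / 0.349534869 ≈ 94.37.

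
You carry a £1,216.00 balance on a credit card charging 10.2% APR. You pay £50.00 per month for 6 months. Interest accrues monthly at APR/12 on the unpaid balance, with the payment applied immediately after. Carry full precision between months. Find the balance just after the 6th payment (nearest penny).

Monthly rate r = 10.2%/12 = 0.85% = 0.0085.
Each month: B ← B·(1+r) − £50.00.
Month 1: interest £10.34; balance after payment £1,176.34.
Month 2: interest £10.00; balance after payment £1,136.33.
Month 3: interest £9.66; balance after payment £1,095.99.
Month 4: interest £9.32; balance after payment £1,055.31.
Month 5: interest £8.97; balance after payment £1,014.28.
Month 6: interest £8.62; balance after payment £972.90.

£972.90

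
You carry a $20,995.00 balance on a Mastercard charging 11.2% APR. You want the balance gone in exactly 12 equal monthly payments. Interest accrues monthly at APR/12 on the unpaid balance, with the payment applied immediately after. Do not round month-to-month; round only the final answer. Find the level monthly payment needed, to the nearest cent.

$1,857.53

Monthly rate r = 11.2%/12 = 0.933333% = 0.00933333.
Level-payment amortization: P = B₀·r / (1 − (1+r)^(−n)) = 20995.00·0.00933333 / (1 − 1.00933^(−12)).
Denominator 1 − (1+r)^(−12) = 0.105491222.
P = 195.953 / 0.105491222 ≈ 1857.53.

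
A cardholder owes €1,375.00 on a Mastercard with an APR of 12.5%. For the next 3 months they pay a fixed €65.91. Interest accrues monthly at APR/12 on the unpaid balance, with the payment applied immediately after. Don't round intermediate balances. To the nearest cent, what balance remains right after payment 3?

€1,218.62

Monthly rate r = 12.5%/12 = 1.04167% = 0.0104167.
Each month: B ← B·(1+r) − €65.91.
Month 1: interest €14.32; balance after payment €1,323.41.
Month 2: interest €13.79; balance after payment €1,271.29.
Month 3: interest €13.24; balance after payment €1,218.62.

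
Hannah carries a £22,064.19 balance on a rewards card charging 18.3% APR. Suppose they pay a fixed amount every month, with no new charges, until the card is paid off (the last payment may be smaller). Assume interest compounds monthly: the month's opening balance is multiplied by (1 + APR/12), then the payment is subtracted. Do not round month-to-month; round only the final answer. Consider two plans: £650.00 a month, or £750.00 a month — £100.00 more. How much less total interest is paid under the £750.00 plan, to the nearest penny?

£1,809.51

Monthly rate r = 18.3%/12 = 1.525% = 0.01525.
At £650.00/mo: n = ⌈−ln(1 − rB₀/P)/ln(1+r)⌉ = 49 payments (last £113.71); total interest = total paid − £22,064.19 = £9,249.52.
At £750.00/mo: 40 payments (last £254.20); total interest £7,440.01.
Interest saved = £9,249.52 − £7,440.01 = £1,809.51.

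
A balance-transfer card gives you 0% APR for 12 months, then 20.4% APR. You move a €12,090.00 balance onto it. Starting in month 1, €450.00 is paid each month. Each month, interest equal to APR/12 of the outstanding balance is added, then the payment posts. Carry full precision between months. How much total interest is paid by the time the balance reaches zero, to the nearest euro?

Promo months 1–12 at r₀ = 0%/12 = 0; months 13+ at r₁ = 20.4%/12 = 0.017.
After month 12 (no interest yet): B = €12,090.00 − 12·€450.00 = €6,690.00.
Then at r₁ with €450.00/mo: n₂ = −ln(1 − r₁·B/P)/ln(1+r₁) ≈ 17.28 → 18 more payments.
Total paid = 29·€450.00 + €127.90 = €13,177.90; interest = €13,177.90 − €12,090.00 = €1,087.90.

€1,088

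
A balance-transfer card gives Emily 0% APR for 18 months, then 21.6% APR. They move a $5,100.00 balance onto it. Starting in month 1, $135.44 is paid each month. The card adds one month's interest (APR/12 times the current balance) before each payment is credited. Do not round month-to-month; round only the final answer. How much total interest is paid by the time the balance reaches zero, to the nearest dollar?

Promo months 1–18 at r₀ = 0%/12 = 0; months 19+ at r₁ = 21.6%/12 = 0.018.
After month 18 (no interest yet): B = $5,100.00 − 18·$135.44 = $2,662.08.
Then at r₁ with $135.44/mo: n₂ = −ln(1 − r₁·B/P)/ln(1+r₁) ≈ 24.48 → 25 more payments.
Total paid = 42·$135.44 + $64.64 = $5,753.12; interest = $5,753.12 − $5,100.00 = $653.12.

$653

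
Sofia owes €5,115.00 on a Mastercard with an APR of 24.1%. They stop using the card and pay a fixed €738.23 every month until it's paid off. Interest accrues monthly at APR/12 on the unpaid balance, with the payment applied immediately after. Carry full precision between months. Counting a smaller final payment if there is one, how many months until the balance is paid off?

8 months

Monthly rate r = 24.1%/12 = 2.00833% = 0.0200833.
Recurrence: B ← B·(1+r) − €738.23.
Month 1: interest €102.73; balance after payment €4,479.50.
Month 2: interest €89.96; balance after payment €3,831.23.
Closed form: n = −ln(1 − rB₀/P)/ln(1+r) = −ln(0.86085)/ln(1.02008) ≈ 7.535, so the balance reaches zero during payment 8.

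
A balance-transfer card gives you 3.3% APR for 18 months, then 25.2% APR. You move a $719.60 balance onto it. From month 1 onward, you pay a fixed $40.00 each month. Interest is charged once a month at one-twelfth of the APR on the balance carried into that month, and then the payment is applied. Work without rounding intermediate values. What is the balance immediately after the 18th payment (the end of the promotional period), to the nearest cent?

$18.99

Promo months 1–18 at r₀ = 3.3%/12 = 0.00275; months 19+ at r₁ = 25.2%/12 = 0.021.
After month 18: iterate B ← B·(1+r₀) − $40.00 for 18 months → $18.99.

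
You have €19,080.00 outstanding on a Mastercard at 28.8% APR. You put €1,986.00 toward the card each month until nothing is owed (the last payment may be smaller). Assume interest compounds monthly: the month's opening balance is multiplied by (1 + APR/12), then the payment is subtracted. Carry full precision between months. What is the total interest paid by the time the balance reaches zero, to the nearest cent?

Monthly rate r = 28.8%/12 = 2.4% = 0.024.
Payoff takes n = ⌈−ln(1 − rB₀/P)/ln(1+r)⌉ = ⌈11.052⌉ = 12 payments; the last is €104.05.
Total paid = 11·€1,986.00 + €104.05 = €21,950.05.
Total interest = total paid − principal = €21,950.05 − €19,080.00 = €2,870.05.

€2,870.05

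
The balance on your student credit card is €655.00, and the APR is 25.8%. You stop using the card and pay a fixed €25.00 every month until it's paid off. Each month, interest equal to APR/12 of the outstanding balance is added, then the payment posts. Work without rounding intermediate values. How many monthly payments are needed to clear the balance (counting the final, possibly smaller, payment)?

39 payments

Monthly rate r = 25.8%/12 = 2.15% = 0.0215.
Recurrence: B ← B·(1+r) − €25.00.
Month 1: interest €14.08; balance after payment €644.08.
Month 2: interest €13.85; balance after payment €632.93.
Closed form: n = −ln(1 − rB₀/P)/ln(1+r) = −ln(0.4367)/ln(1.0215) ≈ 38.948, so the balance reaches zero during payment 39.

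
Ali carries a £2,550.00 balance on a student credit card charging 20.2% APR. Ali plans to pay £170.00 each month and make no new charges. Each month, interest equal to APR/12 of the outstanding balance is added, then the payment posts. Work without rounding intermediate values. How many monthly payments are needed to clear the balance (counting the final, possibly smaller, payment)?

Monthly rate r = 20.2%/12 = 1.68333% = 0.0168333.
Recurrence: B ← B·(1+r) − £170.00.
Month 1: interest £42.92; balance after payment £2,422.93.
Month 2: interest £40.79; balance after payment £2,293.71.
Closed form: n = −ln(1 − rB₀/P)/ln(1+r) = −ln(0.7475)/ln(1.01683) ≈ 17.433, so the balance reaches zero during payment 18.

18 months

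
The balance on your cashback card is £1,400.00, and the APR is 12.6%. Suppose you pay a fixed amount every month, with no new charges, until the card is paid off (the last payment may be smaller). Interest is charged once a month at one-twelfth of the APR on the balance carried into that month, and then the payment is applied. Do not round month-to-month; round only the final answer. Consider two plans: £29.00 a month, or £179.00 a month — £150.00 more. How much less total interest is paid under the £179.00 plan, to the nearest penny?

Monthly rate r = 12.6%/12 = 1.05% = 0.0105.
At £29.00/mo: n = ⌈−ln(1 − rB₀/P)/ln(1+r)⌉ = 68 payments (last £20.03); total interest = total paid − £1,400.00 = £563.03.
At £179.00/mo: 9 payments (last £36.65); total interest £68.65.
Interest saved = £563.03 − £68.65 = £494.38.

£494.38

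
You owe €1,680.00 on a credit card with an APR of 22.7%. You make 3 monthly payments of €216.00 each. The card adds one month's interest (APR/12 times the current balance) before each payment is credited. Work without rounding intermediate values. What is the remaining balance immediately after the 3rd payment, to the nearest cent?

Monthly rate r = 22.7%/12 = 1.89167% = 0.0189167.
Each month: B ← B·(1+r) − €216.00.
Month 1: interest €31.78; balance after payment €1,495.78.
Month 2: interest €28.30; balance after payment €1,308.08.
Month 3: interest €24.74; balance after payment €1,116.82.

€1,116.82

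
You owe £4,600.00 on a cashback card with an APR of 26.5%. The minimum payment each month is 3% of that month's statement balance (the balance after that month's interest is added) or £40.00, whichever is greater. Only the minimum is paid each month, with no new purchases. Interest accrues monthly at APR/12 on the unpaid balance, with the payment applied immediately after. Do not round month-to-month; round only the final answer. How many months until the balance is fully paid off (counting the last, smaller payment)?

Monthly rate r = 26.5%/12 = 2.20833% = 0.0220833.
While 3% of the post-interest balance exceeds £40.00, each month B ← (B·(1+r))·(1 − 0.03), i.e. B shrinks by the factor (1+r)·0.97 = 0.99142.
This holds for months 1–147. Entering month 148 the balance is £1,296.25; 3% of the post-interest balance is now below £40.00, so the flat £40.00 minimum applies from here.
From month 148 a fixed £40.00 at rate r clears £1,296.25 in 58 more payments. Total: 147 + 58 = 205 months.

205 months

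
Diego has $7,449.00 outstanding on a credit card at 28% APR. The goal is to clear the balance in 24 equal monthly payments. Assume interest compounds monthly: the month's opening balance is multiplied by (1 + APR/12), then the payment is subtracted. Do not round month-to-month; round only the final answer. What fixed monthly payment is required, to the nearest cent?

Monthly rate r = 28%/12 = 2.33333% = 0.0233333.
Level-payment amortization: P = B₀·r / (1 − (1+r)^(−n)) = 7449.00·0.0233333 / (1 − 1.02333^(−24)).
Denominator 1 − (1+r)^(−24) = 0.425104245.
P = 173.81 / 0.425104245 ≈ 408.86.

$408.86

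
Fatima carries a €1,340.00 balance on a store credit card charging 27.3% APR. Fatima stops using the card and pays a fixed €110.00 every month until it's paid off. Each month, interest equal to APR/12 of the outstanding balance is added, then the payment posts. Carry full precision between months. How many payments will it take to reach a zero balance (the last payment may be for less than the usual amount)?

Monthly rate r = 27.3%/12 = 2.275% = 0.02275.
Recurrence: B ← B·(1+r) − €110.00.
Month 1: interest €30.48; balance after payment €1,260.48.
Month 2: interest €28.68; balance after payment €1,179.16.
Closed form: n = −ln(1 − rB₀/P)/ln(1+r) = −ln(0.72286)/ln(1.02275) ≈ 14.427, so the balance reaches zero during payment 15.

15 payments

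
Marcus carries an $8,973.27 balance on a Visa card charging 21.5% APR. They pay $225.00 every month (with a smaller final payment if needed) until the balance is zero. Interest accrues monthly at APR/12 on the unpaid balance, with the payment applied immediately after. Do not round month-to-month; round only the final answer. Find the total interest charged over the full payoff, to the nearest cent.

Monthly rate r = 21.5%/12 = 1.79167% = 0.0179167.
Payoff takes n = ⌈−ln(1 − rB₀/P)/ln(1+r)⌉ = ⌈70.596⌉ = 71 payments; the last is $134.57.
Total paid = 70·$225.00 + $134.57 = $15,884.57.
Total interest = total paid − principal = $15,884.57 − $8,973.27 = $6,911.30.

$6,911.30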